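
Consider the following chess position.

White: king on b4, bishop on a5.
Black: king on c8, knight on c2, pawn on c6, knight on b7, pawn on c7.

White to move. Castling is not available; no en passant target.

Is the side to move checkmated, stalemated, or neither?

White to move; white king on b4.
In check: yes, from the black knight on c2.
King squares — a3: attacked by Nc2; b3: available; c3: available; a4: available; c4: available; a5: own bishop; b5: attacked by Pc6; c5: attacked by Nb7.
Legal moves for White: Kc4, Ka4, Kc3, Kb3.
White is in check but has 4 legal moves → neither.

neither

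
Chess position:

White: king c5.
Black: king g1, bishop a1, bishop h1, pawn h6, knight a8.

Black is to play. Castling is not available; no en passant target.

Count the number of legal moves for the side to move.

Black to move; king on g1.
In check: no.
Legal moves: Nc7, Nb6, Bb7, Bc6, Bd5, Be4, Bf3, Bg2, Kh2, Kg2, Kf2, Kf1, Bh8, Bg7, Bf6, Be5, Bd4+, Bc3, Bb2, h5.
Count: 20.

20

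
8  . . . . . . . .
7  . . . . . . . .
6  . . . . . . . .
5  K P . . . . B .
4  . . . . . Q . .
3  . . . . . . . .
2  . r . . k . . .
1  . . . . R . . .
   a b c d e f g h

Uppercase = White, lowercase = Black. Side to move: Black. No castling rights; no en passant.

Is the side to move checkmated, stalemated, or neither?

neither

Black to move; black king on e2.
In check: yes, from the white rook on e1.
King squares — d1: attacked by Re1; e1: available; f1: attacked by Re1; d2: attacked by Qf4; f2: attacked by Qf4; d3: available; e3: attacked by Re1; f3: attacked by Qf4.
Legal moves for Black: Kd3, Kxe1.
Black is in check but has 2 legal moves → neither.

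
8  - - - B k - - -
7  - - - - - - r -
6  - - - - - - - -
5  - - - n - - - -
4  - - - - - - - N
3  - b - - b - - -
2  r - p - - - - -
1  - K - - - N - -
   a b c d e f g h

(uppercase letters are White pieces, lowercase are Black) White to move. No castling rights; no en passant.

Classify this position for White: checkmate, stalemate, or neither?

checkmate

White to move; white king on b1.
In check: yes, from the black pawn on c2.
King squares — a1: attacked by Ra2; c1: attacked by Be3; a2: attacked by Bb3; b2: attacked by Ra2; c2: attacked by Ra2.
Legal moves for White: none.
In check with no legal moves → checkmate.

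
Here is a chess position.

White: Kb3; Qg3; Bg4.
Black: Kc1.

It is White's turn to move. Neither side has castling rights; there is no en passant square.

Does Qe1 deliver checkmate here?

yes

After Qe1: black king on c1; in check: yes, from the white queen on e1.
King squares — b1: attacked by Qe1; d1: attacked by Qe1; b2: attacked by Kb3; c2: attacked by Kb3; d2: attacked by Qe1.
Black has no legal moves → checkmate.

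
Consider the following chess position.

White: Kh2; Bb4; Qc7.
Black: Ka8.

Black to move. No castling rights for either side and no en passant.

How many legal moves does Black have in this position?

Black to move; king on a8.
In check: no.
Legal moves: none.
Count: 0.

0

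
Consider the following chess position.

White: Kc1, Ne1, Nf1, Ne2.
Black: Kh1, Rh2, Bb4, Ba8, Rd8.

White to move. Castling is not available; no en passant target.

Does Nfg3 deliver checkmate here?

yes

After Nfg3: black king on h1; in check: yes, from the white knight on g3.
King squares — g1: attacked by Ne2; g2: attacked by Ne1; h2: own rook.
Black has no legal moves → checkmate.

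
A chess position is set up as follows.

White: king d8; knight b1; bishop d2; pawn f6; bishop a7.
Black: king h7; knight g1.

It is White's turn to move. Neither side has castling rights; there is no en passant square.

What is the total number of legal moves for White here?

White to move; king on d8.
In check: no.
Legal moves: Ke8, Kc8, Ke7, Kd7, Kc7, Bb8, Bb6, Bc5, Bd4, Bae3, Bf2, Bxg1, Bh6, Bg5, Ba5, Bf4, Bb4, Bde3, Bc3, Be1, Bc1, Nc3, Na3, f7.
Count: 24.

24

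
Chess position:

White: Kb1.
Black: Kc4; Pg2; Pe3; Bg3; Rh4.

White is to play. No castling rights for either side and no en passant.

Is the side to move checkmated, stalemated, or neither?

neither

White to move; white king on b1.
In check: no.
Legal moves for White: Kc2, Kb2, Ka2, Kc1, Ka1.
White has 5 legal moves and is not in check → neither.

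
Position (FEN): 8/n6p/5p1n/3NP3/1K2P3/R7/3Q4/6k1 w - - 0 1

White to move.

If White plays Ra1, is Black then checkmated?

yes

After Ra1: black king on g1; in check: yes, from the white rook on a1.
King squares — f1: attacked by Ra1; h1: attacked by Ra1; f2: attacked by Qd2; g2: attacked by Qd2; h2: attacked by Qd2.
Black has no legal moves → checkmate.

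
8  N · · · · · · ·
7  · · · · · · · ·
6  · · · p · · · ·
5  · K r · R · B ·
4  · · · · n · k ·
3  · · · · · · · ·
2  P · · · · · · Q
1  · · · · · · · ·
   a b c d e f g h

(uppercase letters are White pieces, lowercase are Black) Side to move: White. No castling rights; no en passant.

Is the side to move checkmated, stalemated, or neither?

White to move; white king on b5.
In check: yes, from the black rook on c5.
King squares — a4: available; b4: available; c4: attacked by Rc5; a5: attacked by Rc5; c5: attacked by Ne4; a6: available; b6: available; c6: attacked by Rc5.
Legal moves for White: Kb6, Ka6, Kb4, Ka4, Rxc5.
White is in check but has 5 legal moves → neither.

neither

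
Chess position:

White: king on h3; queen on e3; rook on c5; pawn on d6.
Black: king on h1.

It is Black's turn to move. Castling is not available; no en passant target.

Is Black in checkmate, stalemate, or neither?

Black to move; black king on h1.
In check: no.
King squares — g1: attacked by Qe3; g2: attacked by Kh3; h2: attacked by Kh3.
Legal moves for Black: none.
Not in check and no legal moves → stalemate.

stalemate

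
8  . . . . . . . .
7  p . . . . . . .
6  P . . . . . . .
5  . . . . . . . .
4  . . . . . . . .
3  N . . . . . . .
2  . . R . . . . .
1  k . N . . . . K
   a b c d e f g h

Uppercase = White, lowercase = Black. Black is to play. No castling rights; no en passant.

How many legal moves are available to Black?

0

Black to move; king on a1.
In check: no.
Legal moves: none.
Count: 0.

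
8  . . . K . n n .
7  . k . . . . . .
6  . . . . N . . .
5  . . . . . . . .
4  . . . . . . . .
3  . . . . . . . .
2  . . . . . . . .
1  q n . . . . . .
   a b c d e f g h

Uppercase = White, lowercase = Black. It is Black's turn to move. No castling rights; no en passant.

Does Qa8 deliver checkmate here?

yes

After Qa8: white king on d8; in check: yes, from the black queen on a8.
King squares — c7: attacked by Kb7; d7: attacked by Nf8; e7: attacked by Ng8; c8: attacked by Kb7; e8: attacked by Qa8.
White has no legal moves → checkmate.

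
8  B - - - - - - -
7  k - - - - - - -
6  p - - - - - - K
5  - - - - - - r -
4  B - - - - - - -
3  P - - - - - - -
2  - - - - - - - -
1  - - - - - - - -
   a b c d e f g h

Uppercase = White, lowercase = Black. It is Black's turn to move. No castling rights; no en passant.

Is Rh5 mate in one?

no

After Rh5: white king on h6; in check: yes, from the black rook on h5.
White has 3 legal replies: Kg7, Kg6, Kxh5.
In check but a legal move exists → not checkmate.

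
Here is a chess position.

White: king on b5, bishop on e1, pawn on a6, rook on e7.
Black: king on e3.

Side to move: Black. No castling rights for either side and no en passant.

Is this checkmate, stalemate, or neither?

neither

Black to move; black king on e3.
In check: yes, from the white rook on e7.
King squares — d2: attacked by Be1; e2: attacked by Re7; f2: attacked by Be1; d3: available; f3: available; d4: available; e4: attacked by Re7; f4: available.
Legal moves for Black: Kf4, Kd4, Kf3, Kd3.
Black is in check but has 4 legal moves → neither.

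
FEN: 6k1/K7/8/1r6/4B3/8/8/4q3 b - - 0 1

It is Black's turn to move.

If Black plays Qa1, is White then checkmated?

yes

After Qa1: white king on a7; in check: yes, from the black queen on a1.
King squares — a6: attacked by Qa1; b6: attacked by Rb5; b7: attacked by Rb5; a8: attacked by Qa1; b8: attacked by Rb5.
White has no legal moves → checkmate.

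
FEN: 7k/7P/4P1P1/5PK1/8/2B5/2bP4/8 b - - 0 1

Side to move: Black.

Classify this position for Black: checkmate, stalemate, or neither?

checkmate

Black to move; black king on h8.
In check: yes, from the white bishop on c3.
King squares — g7: attacked by Bc3; h7: attacked by Pg6; g8: attacked by Ph7.
Legal moves for Black: none.
In check with no legal moves → checkmate.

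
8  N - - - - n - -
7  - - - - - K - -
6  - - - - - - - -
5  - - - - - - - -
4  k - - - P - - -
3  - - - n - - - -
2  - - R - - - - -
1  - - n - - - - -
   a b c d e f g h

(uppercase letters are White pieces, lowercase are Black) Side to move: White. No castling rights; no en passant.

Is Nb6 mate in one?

no

After Nb6: black king on a4; in check: yes, from the white knight on b6.
Black has 5 legal replies: Kb5, Ka5, Kb4, Kb3, Ka3.
In check but a legal move exists → not checkmate.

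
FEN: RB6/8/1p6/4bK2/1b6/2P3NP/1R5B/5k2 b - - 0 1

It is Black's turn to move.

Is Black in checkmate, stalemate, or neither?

neither

Black to move; black king on f1.
In check: yes, from the white knight on g3.
King squares — e1: available; g1: attacked by Bh2; e2: attacked by Rb2; f2: attacked by Rb2; g2: attacked by Rb2.
Legal moves for Black: Ke1, Bxg3.
Black is in check but has 2 legal moves → neither.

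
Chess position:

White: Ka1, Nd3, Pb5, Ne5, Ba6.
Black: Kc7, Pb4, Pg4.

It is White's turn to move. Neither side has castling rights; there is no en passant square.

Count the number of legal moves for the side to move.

White to move; king on a1.
In check: no.
Legal moves: Bc8, Bb7, Nf7, Nd7, Ng6, Nc6, Nxg4, Nc4, Nf3, Nc5, Nf4, Nxb4, Nf2, Nb2, Ne1, Nc1, Kb2, Ka2, Kb1, b6+.
Count: 20.

20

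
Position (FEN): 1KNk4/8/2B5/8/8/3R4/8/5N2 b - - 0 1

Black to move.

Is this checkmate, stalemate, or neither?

Black to move; black king on d8.
In check: yes, from the white rook on d3.
King squares — c7: attacked by Kb8; d7: attacked by Rd3; e7: attacked by Nc8; c8: attacked by Kb8; e8: attacked by Bc6.
Legal moves for Black: none.
In check with no legal moves → checkmate.

checkmate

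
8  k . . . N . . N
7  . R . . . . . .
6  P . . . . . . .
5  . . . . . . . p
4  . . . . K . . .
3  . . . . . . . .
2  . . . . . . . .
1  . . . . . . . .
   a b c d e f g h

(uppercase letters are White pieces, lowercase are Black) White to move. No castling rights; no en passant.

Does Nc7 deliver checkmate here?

yes

After Nc7: black king on a8; in check: yes, from the white knight on c7.
King squares — a7: attacked by Rb7; b7: attacked by Pa6; b8: attacked by Rb7.
Black has no legal moves → checkmate.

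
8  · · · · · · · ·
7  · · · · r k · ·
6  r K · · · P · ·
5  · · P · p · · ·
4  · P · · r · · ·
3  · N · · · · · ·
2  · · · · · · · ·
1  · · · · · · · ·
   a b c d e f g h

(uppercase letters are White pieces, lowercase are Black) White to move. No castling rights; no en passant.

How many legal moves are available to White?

2

White to move; king on b6.
In check: yes, from the black rook on a6.
Legal moves: Kxa6, Kb5.
Count: 2.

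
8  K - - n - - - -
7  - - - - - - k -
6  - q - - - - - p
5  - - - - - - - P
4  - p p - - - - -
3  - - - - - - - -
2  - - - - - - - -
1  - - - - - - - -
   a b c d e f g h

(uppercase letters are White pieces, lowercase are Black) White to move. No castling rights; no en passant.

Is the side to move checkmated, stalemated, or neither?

stalemate

White to move; white king on a8.
In check: no.
King squares — a7: attacked by Qb6; b7: attacked by Qb6; b8: attacked by Qb6.
Legal moves for White: none.
Not in check and no legal moves → stalemate.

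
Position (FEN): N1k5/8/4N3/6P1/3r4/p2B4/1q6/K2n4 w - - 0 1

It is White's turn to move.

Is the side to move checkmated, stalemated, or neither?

White to move; white king on a1.
In check: yes, from the black queen on b2.
King squares — b1: attacked by Qb2; a2: attacked by Qb2; b2: attacked by Nd1.
Legal moves for White: none.
In check with no legal moves → checkmate.

checkmate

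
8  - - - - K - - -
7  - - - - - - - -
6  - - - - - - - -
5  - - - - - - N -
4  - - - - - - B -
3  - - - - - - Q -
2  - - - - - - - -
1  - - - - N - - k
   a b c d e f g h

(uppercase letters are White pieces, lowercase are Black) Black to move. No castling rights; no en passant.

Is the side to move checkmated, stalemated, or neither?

stalemate

Black to move; black king on h1.
In check: no.
King squares — g1: attacked by Qg3; g2: attacked by Ne1; h2: attacked by Qg3.
Legal moves for Black: none.
Not in check and no legal moves → stalemate.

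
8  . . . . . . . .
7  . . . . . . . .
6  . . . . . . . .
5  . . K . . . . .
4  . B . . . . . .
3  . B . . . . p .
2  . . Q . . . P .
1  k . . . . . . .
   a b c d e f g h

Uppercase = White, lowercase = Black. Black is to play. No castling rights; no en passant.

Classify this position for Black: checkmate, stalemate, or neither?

Black to move; black king on a1.
In check: no.
King squares — b1: attacked by Qc2; a2: attacked by Qc2; b2: attacked by Qc2.
Legal moves for Black: none.
Not in check and no legal moves → stalemate.

stalemate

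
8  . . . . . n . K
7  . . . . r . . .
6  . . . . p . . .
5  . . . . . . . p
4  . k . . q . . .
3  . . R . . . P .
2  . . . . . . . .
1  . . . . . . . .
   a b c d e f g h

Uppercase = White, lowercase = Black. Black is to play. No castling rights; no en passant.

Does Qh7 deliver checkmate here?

After Qh7: white king on h8; in check: yes, from the black queen on h7.
King squares — g7: attacked by Re7; h7: attacked by Re7; g8: attacked by Qh7.
White has no legal moves → checkmate.

yes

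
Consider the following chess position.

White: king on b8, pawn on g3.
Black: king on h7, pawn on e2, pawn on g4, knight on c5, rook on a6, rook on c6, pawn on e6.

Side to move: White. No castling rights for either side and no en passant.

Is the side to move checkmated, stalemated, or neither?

stalemate

White to move; white king on b8.
In check: no.
King squares — a7: attacked by Ra6; b7: attacked by Nc5; c7: attacked by Rc6; a8: attacked by Ra6; c8: attacked by Rc6.
Legal moves for White: none.
Not in check and no legal moves → stalemate.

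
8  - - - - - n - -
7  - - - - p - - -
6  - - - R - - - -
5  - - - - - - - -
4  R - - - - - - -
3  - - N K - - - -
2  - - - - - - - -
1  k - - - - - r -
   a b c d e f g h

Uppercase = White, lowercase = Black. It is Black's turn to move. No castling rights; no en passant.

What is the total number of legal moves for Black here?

1

Black to move; king on a1.
In check: yes, from the white rook on a4.
Legal moves: Kb2.
Count: 1.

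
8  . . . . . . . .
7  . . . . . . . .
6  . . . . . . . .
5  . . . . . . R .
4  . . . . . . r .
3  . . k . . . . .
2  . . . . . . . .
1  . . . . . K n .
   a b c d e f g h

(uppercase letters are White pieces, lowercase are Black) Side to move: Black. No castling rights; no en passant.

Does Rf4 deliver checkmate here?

After Rf4: white king on f1; in check: yes, from the black rook on f4.
White has 3 legal replies: Kg2, Kxg1, Ke1.
In check but a legal move exists → not checkmate.

no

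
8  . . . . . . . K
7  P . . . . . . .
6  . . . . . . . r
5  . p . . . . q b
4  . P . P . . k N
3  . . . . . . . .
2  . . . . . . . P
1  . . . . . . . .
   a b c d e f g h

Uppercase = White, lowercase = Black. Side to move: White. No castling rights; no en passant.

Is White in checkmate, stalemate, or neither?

White to move; white king on h8.
In check: yes, from the black rook on h6.
King squares — g7: attacked by Qg5; h7: attacked by Rh6; g8: attacked by Qg5.
Legal moves for White: none.
In check with no legal moves → checkmate.

checkmate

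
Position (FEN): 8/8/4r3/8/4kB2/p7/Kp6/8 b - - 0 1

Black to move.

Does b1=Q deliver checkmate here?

no

After b1=Q: white king on a2; in check: yes, from the black queen on b1.
White has 2 legal replies: Kxa3, Kxb1.
In check but a legal move exists → not checkmate.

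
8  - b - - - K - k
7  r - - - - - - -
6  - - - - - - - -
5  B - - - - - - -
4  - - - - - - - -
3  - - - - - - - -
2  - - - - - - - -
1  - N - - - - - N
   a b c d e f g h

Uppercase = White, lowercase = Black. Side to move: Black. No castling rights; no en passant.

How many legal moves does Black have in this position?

Black to move; king on h8.
In check: no.
Legal moves: Kh7, Bc7, Bd6+, Be5, Bf4, Bg3, Bh2, Ra8, Rh7, Rg7, Rf7+, Re7, Rd7, Rc7, Rb7, Ra6, Rxa5.
Count: 17.

17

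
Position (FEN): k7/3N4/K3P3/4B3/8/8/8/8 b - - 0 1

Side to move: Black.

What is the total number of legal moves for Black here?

0

Black to move; king on a8.
In check: no.
Legal moves: none.
Count: 0.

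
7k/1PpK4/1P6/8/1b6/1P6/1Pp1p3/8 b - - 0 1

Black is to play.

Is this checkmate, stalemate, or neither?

neither

Black to move; black king on h8.
In check: no.
Legal moves for Black include: Kg8, Kh7, Kg7, Bf8, Be7, Bd6, Bc5, Ba5, Bc3, Ba3, Bd2, Be1, cxb6, c6, e1=Q, e1=R, e1=B, e1=N, ... (list truncated; more exist).
Black has legal moves and is not in check → neither.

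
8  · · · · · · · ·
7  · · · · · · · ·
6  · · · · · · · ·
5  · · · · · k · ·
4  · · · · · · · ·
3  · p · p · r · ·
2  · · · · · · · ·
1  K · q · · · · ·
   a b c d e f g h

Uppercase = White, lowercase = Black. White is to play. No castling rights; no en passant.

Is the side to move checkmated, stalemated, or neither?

White to move; white king on a1.
In check: yes, from the black queen on c1.
King squares — b1: attacked by Qc1; a2: attacked by Pb3; b2: attacked by Qc1.
Legal moves for White: none.
In check with no legal moves → checkmate.

checkmate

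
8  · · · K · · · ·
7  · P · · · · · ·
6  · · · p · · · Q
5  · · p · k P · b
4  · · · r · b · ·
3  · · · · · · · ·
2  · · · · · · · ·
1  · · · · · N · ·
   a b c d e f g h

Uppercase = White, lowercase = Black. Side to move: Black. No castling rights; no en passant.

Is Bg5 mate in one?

no

After Bg5: white king on d8; in check: yes, from the black bishop on g5.
White has 6 legal replies: Kc8, Kd7, Kc7, Qf6+, Qxg5, f6.
In check but a legal move exists → not checkmate.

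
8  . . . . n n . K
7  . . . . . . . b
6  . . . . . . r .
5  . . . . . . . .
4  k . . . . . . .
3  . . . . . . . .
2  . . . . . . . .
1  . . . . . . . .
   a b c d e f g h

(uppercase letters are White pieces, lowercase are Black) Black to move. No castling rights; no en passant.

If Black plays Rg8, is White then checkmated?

After Rg8: white king on h8; in check: yes, from the black rook on g8.
King squares — g7: attacked by Ne8; h7: attacked by Nf8; g8: attacked by Bh7.
White has no legal moves → checkmate.

yes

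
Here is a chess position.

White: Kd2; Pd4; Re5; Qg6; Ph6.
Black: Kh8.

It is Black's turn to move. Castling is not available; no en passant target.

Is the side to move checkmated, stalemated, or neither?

Black to move; black king on h8.
In check: no.
King squares — g7: attacked by Qg6; h7: attacked by Qg6; g8: attacked by Qg6.
Legal moves for Black: none.
Not in check and no legal moves → stalemate.

stalemate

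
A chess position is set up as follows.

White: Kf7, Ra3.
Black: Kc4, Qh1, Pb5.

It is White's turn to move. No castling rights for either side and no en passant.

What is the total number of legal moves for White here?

White to move; king on f7.
In check: no.
Legal moves: Kg8, Kf8, Ke8, Kg7, Ke7, Kg6, Kf6, Ke6, Ra8, Ra7, Ra6, Ra5, Ra4+, Rh3, Rg3, Rf3, Re3, Rd3, Rc3+, Rb3, Ra2, Ra1.
Count: 22.

22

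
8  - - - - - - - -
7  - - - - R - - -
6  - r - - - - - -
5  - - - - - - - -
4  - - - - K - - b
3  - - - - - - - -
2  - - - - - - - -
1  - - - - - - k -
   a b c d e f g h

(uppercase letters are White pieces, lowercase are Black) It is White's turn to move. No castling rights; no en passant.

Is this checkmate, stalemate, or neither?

neither

White to move; white king on e4.
In check: no.
Legal moves for White: Re8, Rh7, Rg7+, Rf7, Rd7, Rc7, Rb7, Ra7, Re6, Re5, Kf5, Ke5, Kd5, Kf4, Kd4, Kf3, Ke3, Kd3.
White has 18 legal moves and is not in check → neither.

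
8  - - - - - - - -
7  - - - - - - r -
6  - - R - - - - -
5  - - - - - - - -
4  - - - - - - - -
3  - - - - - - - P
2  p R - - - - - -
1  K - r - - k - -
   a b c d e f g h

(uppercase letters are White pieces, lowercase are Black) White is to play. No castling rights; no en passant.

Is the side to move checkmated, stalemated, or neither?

White to move; white king on a1.
In check: yes, from the black rook on c1.
Legal moves for White: Kxa2, Rxc1#, Rb1.
White is in check but has 3 legal moves → neither.

neither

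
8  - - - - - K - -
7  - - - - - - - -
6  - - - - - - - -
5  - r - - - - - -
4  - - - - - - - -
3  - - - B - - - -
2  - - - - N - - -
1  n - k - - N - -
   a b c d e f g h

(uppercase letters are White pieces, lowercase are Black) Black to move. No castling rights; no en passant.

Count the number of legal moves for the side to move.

Black to move; king on c1.
In check: yes, from the white knight on e2.
Legal moves: Kb2, Kd1.
Count: 2.

2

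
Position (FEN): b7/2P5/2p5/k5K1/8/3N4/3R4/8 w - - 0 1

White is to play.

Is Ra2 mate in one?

After Ra2: black king on a5; in check: yes, from the white rook on a2.
Black has 2 legal replies: Kb6, Kb5.
In check but a legal move exists → not checkmate.

no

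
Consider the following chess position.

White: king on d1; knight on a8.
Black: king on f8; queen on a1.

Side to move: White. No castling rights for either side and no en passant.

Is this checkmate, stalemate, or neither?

neither

White to move; white king on d1.
In check: yes, from the black queen on a1.
Legal moves for White: Ke2, Kd2, Kc2.
White is in check but has 3 legal moves → neither.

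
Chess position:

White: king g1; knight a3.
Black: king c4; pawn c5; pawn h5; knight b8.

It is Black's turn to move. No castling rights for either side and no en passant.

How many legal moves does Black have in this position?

6

Black to move; king on c4.
In check: yes, from the white knight on a3.
Legal moves: Kd5, Kd4, Kb4, Kd3, Kc3, Kb3.
Count: 6.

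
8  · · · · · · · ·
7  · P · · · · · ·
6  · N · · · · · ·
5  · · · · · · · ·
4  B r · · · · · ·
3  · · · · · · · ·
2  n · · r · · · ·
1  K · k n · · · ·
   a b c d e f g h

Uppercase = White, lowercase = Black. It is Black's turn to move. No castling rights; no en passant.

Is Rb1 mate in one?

After Rb1: white king on a1; in check: yes, from the black rook on b1.
King squares — b1: attacked by Kc1; a2: attacked by Rd2; b2: attacked by Rb1.
White has no legal moves → checkmate.

yes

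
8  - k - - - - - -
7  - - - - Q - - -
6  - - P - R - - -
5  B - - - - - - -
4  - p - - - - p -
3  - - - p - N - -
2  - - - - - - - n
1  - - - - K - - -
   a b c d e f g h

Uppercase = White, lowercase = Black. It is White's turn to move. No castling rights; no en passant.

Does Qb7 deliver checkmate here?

After Qb7: black king on b8; in check: yes, from the white queen on b7.
King squares — a7: attacked by Qb7; b7: attacked by Pc6; c7: attacked by Ba5; a8: attacked by Qb7; c8: attacked by Qb7.
Black has no legal moves → checkmate.

yes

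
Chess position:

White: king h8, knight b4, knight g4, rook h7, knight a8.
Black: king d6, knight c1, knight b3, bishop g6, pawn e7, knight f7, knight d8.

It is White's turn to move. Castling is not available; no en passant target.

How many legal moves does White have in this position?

White to move; king on h8.
In check: yes, from the black knight on f7.
Legal moves: Kg8, Kg7, Rxf7.
Count: 3.

3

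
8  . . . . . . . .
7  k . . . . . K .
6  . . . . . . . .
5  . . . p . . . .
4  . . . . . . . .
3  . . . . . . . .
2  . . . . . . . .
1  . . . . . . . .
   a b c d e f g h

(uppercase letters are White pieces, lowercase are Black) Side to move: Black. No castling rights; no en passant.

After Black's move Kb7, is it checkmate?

no

After Kb7: white king on g7; in check: no.
White is not in check, so this cannot be checkmate.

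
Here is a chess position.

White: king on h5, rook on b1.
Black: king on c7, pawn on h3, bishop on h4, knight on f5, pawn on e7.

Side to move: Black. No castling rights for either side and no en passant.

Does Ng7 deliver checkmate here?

no

After Ng7: white king on h5; in check: yes, from the black knight on g7.
White has 4 legal replies: Kh6, Kg6, Kxh4, Kg4.
In check but a legal move exists → not checkmate.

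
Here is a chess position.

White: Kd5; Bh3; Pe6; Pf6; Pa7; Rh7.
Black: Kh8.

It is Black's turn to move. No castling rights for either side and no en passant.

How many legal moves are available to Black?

Black to move; king on h8.
In check: yes, from the white rook on h7.
Legal moves: Kg8, Kxh7.
Count: 2.

2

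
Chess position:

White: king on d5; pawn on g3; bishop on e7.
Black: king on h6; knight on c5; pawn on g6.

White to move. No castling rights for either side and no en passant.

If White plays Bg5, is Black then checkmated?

After Bg5: black king on h6; in check: yes, from the white bishop on g5.
Black has 4 legal replies: Kh7, Kg7, Kh5, Kxg5.
In check but a legal move exists → not checkmate.

no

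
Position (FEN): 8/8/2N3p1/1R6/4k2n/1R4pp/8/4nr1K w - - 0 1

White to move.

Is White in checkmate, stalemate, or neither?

White to move; white king on h1.
In check: yes, from the black rook on f1.
King squares — g1: attacked by Rf1; g2: attacked by Ne1; h2: attacked by Pg3.
Legal moves for White: none.
In check with no legal moves → checkmate.

checkmate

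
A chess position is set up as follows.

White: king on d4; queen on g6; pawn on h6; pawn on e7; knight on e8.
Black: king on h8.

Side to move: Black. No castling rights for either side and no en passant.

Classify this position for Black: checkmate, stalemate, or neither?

Black to move; black king on h8.
In check: no.
King squares — g7: attacked by Qg6; h7: attacked by Qg6; g8: attacked by Qg6.
Legal moves for Black: none.
Not in check and no legal moves → stalemate.

stalemate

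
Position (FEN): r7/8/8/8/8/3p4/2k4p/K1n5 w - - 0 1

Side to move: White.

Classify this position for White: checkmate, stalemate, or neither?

White to move; white king on a1.
In check: yes, from the black rook on a8.
King squares — b1: attacked by Kc2; a2: attacked by Nc1; b2: attacked by Kc2.
Legal moves for White: none.
In check with no legal moves → checkmate.

checkmate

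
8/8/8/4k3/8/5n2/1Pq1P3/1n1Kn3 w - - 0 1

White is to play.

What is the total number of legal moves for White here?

White to move; king on d1.
In check: yes, from the black queen on c2.
Legal moves: none.
Count: 0.

0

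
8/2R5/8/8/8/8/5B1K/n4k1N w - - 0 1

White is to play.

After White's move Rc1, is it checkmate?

After Rc1: black king on f1; in check: yes, from the white rook on c1.
Black has 1 legal reply: Ke2.
In check but a legal move exists → not checkmate.

no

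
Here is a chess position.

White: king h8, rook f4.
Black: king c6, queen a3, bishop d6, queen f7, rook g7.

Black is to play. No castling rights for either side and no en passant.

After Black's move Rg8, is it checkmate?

After Rg8: white king on h8; in check: yes, from the black rook on g8.
King squares — g7: attacked by Qf7; h7: attacked by Qf7; g8: attacked by Qf7.
White has no legal moves → checkmate.

yes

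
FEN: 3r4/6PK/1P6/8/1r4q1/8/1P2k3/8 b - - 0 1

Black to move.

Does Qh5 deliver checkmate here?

yes

After Qh5: white king on h7; in check: yes, from the black queen on h5.
King squares — g6: attacked by Qh5; h6: attacked by Qh5; g7: own pawn; g8: attacked by Rd8; h8: attacked by Qh5.
White has no legal moves → checkmate.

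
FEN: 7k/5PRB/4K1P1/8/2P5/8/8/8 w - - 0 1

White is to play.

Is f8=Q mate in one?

After f8=Q: black king on h8; in check: yes, from the white queen on f8.
King squares — g7: attacked by Qf8; h7: attacked by Pg6; g8: attacked by Rg7.
Black has no legal moves → checkmate.

yes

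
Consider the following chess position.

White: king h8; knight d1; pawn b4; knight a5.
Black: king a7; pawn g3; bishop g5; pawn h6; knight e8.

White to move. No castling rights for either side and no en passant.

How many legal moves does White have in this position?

White to move; king on h8.
In check: no.
Legal moves: Kg8, Kh7, Nb7, Nc6+, Nc4, Nb3, Ne3, Nc3, Nf2, Nb2, b5.
Count: 11.

11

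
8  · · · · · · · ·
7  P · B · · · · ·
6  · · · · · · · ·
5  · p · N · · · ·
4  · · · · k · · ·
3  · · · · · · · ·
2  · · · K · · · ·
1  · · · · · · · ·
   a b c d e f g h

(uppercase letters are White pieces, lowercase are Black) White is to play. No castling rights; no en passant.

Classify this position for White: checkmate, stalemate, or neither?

White to move; white king on d2.
In check: no.
Legal moves for White include: Bd8, Bb8, Bd6, Bb6, Be5, Ba5, Bf4, Bg3, Bh2, Ne7, Nf6+, Nb6, Nf4, Nb4, Ne3, Nc3+, Kc3, Ke2, ... (list truncated; more exist).
White has legal moves and is not in check → neither.

neither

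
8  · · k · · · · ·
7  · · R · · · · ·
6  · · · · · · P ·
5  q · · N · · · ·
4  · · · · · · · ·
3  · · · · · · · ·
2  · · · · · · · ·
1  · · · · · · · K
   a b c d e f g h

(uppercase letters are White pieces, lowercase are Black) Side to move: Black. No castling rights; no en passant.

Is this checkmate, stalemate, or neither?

Black to move; black king on c8.
In check: yes, from the white rook on c7.
King squares — b7: attacked by Rc7; c7: attacked by Nd5; d7: attacked by Rc7; b8: available; d8: available.
Legal moves for Black: Kd8, Kb8, Qxc7.
Black is in check but has 3 legal moves → neither.

neither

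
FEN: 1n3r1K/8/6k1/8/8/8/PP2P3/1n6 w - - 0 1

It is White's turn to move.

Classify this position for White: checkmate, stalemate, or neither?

White to move; white king on h8.
In check: yes, from the black rook on f8.
King squares — g7: attacked by Kg6; h7: attacked by Kg6; g8: attacked by Rf8.
Legal moves for White: none.
In check with no legal moves → checkmate.

checkmate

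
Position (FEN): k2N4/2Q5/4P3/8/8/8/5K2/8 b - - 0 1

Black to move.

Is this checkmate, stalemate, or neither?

stalemate

Black to move; black king on a8.
In check: no.
King squares — a7: attacked by Qc7; b7: attacked by Qc7; b8: attacked by Qc7.
Legal moves for Black: none.
Not in check and no legal moves → stalemate.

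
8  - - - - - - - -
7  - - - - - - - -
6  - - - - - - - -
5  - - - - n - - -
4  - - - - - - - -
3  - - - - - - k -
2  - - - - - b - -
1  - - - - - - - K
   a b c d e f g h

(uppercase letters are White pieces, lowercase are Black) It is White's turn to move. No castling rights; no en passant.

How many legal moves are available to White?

0

White to move; king on h1.
In check: no.
Legal moves: none.
Count: 0.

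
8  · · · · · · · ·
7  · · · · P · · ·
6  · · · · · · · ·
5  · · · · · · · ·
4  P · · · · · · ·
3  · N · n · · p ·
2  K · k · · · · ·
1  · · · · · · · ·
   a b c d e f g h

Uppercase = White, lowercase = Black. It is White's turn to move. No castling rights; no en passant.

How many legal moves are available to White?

White to move; king on a2.
In check: no.
Legal moves: Nc5, Na5, Nd4+, Nd2, Nc1, Na1+, Ka3, Ka1, e8=Q, e8=R, e8=B, e8=N, a5.
Count: 13.

13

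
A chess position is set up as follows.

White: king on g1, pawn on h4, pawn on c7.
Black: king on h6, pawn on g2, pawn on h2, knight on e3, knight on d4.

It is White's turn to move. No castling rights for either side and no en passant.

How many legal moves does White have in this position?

2

White to move; king on g1.
In check: yes, from the black pawn on h2.
Legal moves: Kxh2, Kf2.
Count: 2.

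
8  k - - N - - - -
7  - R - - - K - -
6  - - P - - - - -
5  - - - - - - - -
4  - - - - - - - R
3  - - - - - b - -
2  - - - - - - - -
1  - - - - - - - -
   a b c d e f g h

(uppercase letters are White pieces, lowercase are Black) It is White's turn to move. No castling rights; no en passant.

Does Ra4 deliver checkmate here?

yes

After Ra4: black king on a8; in check: yes, from the white rook on a4.
King squares — a7: attacked by Ra4; b7: attacked by Pc6; b8: attacked by Rb7.
Black has no legal moves → checkmate.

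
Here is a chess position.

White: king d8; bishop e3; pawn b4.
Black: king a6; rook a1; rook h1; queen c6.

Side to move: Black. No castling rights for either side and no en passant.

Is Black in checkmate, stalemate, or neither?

Black to move; black king on a6.
In check: no.
Legal moves for Black include: Qe8+, Qc8+, Qa8+, Qd7+, Qc7+, Qb7, Qh6, Qg6, Qf6+, Qe6, Qd6+, Qb6+, Qd5+, Qc5, Qb5, Qe4, Qc4, Qa4, ... (list truncated; more exist).
Black has legal moves and is not in check → neither.

neither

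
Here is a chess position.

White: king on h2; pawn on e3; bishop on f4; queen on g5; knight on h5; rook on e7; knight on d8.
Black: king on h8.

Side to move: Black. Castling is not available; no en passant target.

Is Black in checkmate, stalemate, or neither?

stalemate

Black to move; black king on h8.
In check: no.
King squares — g7: attacked by Qg5; h7: attacked by Re7; g8: attacked by Qg5.
Legal moves for Black: none.
Not in check and no legal moves → stalemate.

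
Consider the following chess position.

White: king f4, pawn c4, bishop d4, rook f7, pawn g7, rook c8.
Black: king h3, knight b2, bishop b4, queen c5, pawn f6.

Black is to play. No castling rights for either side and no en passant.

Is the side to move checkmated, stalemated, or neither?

neither

Black to move; black king on h3.
In check: no.
Legal moves for Black include: Qf8, Qxc8, Qe7, Qc7+, Qa7, Qd6+, Qc6, Qb6, Qh5, Qg5+, Qf5+, Qe5+, Qd5, Qb5, Qa5, Qxd4+, Qxc4, Ba5, ... (list truncated; more exist).
Black has legal moves and is not in check → neither.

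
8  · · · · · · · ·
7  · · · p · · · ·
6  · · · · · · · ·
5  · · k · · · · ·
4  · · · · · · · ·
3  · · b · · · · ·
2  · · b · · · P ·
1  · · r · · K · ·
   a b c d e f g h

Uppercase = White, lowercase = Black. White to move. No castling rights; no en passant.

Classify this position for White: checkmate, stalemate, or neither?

White to move; white king on f1.
In check: yes, from the black rook on c1.
King squares — e1: attacked by Rc1; g1: attacked by Rc1; e2: available; f2: available; g2: own pawn.
Legal moves for White: Kf2, Ke2.
White is in check but has 2 legal moves → neither.

neither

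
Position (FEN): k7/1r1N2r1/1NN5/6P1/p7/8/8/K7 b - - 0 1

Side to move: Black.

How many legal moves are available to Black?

Black to move; king on a8.
In check: yes, from the white knight on b6.
Legal moves: Rxb6.
Count: 1.

1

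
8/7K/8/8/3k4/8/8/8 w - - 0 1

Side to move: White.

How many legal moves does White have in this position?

5

White to move; king on h7.
In check: no.
Legal moves: Kh8, Kg8, Kg7, Kh6, Kg6.
Count: 5.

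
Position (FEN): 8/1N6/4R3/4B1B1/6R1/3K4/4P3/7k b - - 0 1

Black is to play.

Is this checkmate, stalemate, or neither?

stalemate

Black to move; black king on h1.
In check: no.
King squares — g1: attacked by Rg4; g2: attacked by Rg4; h2: attacked by Be5.
Legal moves for Black: none.
Not in check and no legal moves → stalemate.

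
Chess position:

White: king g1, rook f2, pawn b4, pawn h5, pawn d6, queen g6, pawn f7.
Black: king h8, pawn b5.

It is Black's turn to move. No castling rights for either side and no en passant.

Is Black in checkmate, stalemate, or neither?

Black to move; black king on h8.
In check: no.
King squares — g7: attacked by Qg6; h7: attacked by Qg6; g8: attacked by Qg6.
Legal moves for Black: none.
Not in check and no legal moves → stalemate.

stalemate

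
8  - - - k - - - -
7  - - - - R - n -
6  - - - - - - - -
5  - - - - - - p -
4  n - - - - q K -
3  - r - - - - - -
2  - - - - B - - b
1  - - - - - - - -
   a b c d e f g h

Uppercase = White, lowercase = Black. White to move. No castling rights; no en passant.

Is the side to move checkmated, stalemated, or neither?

White to move; white king on g4.
In check: yes, from the black queen on f4.
King squares — f3: attacked by Rb3; g3: attacked by Bh2; h3: attacked by Rb3; f4: attacked by Bh2; h4: attacked by Qf4; f5: attacked by Qf4; g5: attacked by Qf4; h5: attacked by Ng7.
Legal moves for White: none.
In check with no legal moves → checkmate.

checkmate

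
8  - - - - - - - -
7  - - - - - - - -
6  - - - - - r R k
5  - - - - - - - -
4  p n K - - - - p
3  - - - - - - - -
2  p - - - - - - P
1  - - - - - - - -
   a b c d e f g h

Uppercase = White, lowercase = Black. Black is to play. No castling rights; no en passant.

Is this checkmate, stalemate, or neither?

Black to move; black king on h6.
In check: yes, from the white rook on g6.
King squares — g5: attacked by Rg6; h5: available; g6: available; g7: attacked by Rg6; h7: available.
Legal moves for Black: Kh7, Kxg6, Kh5, Rxg6.
Black is in check but has 4 legal moves → neither.

neither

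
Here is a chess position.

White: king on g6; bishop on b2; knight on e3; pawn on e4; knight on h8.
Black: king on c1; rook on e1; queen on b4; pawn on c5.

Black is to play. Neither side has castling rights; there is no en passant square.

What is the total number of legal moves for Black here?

Black to move; king on c1.
In check: yes, from the white bishop on b2.
Legal moves: Kd2, Kxb2, Kb1, Qxb2.
Count: 4.

4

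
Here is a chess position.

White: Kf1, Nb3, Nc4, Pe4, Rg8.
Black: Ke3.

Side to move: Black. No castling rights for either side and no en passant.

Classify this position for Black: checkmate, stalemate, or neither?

neither

Black to move; black king on e3.
In check: yes, from the white knight on c4.
Legal moves for Black: Kf4, Kxe4, Kf3, Kd3.
Black is in check but has 4 legal moves → neither.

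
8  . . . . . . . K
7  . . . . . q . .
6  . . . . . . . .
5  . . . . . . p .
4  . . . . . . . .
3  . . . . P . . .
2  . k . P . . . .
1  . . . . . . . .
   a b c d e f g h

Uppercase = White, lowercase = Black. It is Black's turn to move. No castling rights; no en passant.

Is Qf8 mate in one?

no

After Qf8: white king on h8; in check: yes, from the black queen on f8.
White has 1 legal reply: Kh7.
In check but a legal move exists → not checkmate.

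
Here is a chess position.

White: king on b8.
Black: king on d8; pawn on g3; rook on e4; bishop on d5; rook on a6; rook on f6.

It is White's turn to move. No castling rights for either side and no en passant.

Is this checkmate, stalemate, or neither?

White to move; white king on b8.
In check: no.
King squares — a7: attacked by Ra6; b7: attacked by Bd5; c7: attacked by Kd8; a8: attacked by Bd5; c8: attacked by Kd8.
Legal moves for White: none.
Not in check and no legal moves → stalemate.

stalemate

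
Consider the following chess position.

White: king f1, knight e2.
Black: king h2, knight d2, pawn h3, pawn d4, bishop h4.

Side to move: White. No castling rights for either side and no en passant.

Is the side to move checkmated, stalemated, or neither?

White to move; white king on f1.
In check: yes, from the black knight on d2.
King squares — e1: attacked by Bh4; g1: attacked by Kh2; e2: own knight; f2: attacked by Bh4; g2: attacked by Kh2.
Legal moves for White: none.
In check with no legal moves → checkmate.

checkmate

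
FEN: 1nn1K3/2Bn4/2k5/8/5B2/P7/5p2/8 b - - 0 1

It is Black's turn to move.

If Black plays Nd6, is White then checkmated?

After Nd6: white king on e8; in check: yes, from the black knight on d6.
White has 4 legal replies: Kd8, Ke7, Bcxd6, Bfxd6.
In check but a legal move exists → not checkmate.

no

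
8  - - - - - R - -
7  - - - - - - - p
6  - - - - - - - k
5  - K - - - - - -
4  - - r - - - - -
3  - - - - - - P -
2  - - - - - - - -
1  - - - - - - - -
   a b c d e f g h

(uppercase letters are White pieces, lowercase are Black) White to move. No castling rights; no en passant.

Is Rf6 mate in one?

After Rf6: black king on h6; in check: yes, from the white rook on f6.
Black has 3 legal replies: Kg7, Kh5, Kg5.
In check but a legal move exists → not checkmate.

no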